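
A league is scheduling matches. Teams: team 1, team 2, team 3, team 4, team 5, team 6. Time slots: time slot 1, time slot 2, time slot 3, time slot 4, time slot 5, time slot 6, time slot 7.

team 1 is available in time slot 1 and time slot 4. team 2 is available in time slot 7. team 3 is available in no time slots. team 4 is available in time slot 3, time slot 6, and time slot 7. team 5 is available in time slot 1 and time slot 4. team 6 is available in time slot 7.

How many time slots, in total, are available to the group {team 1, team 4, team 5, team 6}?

5

The union of neighbours of {team 1, team 4, team 5, team 6} is {time slot 1, time slot 3, time slot 4, time slot 6, time slot 7}, which has 5 elements.
Since |N(S)| = 5 ≥ |S| = 4, Hall's condition holds for this subset.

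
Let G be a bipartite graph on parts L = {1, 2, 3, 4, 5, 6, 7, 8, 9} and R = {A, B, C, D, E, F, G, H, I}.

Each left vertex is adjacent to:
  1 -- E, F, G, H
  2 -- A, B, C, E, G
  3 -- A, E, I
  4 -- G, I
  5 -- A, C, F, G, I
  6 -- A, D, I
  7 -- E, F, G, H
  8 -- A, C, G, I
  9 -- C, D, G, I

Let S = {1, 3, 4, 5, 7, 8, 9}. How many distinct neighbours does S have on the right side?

8

The union of neighbours of {1, 3, 4, 5, 7, 8, 9} is {A, C, D, E, F, G, H, I}, which has 8 elements.
Since |N(S)| = 8 ≥ |S| = 7, Hall's condition holds for this subset.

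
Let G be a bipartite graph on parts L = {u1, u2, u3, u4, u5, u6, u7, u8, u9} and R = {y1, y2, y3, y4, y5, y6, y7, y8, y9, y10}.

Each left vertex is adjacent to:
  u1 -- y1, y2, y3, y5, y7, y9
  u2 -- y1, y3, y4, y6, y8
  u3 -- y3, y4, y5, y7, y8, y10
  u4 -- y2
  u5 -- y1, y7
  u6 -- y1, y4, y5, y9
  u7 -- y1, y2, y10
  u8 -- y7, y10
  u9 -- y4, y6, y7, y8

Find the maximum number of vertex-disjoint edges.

For example, pair u1–y9, u2–y6, u3–y3, u4–y2, u5–y7, u6–y4, u7–y1, u8–y10, u9–y8.
All 9 left vertices are matched, so no larger matching exists.

9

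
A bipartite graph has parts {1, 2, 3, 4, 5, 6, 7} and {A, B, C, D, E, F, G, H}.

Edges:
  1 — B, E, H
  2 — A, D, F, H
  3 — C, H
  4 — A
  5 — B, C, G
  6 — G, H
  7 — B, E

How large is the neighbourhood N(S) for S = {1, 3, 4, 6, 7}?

The union of neighbours of {1, 3, 4, 6, 7} is {A, B, C, E, G, H}, which has 6 elements.
Since |N(S)| = 6 ≥ |S| = 5, Hall's condition holds for this subset.

6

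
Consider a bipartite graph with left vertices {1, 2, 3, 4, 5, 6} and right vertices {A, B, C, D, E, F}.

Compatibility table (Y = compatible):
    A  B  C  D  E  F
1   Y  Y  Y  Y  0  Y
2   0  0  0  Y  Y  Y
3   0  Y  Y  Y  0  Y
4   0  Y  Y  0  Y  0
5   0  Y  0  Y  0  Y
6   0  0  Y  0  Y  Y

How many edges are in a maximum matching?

One maximum matching: 1–A, 2–D, 3–C, 4–B, 5–F, 6–E.
All 6 left vertices are matched, so no larger matching exists.

6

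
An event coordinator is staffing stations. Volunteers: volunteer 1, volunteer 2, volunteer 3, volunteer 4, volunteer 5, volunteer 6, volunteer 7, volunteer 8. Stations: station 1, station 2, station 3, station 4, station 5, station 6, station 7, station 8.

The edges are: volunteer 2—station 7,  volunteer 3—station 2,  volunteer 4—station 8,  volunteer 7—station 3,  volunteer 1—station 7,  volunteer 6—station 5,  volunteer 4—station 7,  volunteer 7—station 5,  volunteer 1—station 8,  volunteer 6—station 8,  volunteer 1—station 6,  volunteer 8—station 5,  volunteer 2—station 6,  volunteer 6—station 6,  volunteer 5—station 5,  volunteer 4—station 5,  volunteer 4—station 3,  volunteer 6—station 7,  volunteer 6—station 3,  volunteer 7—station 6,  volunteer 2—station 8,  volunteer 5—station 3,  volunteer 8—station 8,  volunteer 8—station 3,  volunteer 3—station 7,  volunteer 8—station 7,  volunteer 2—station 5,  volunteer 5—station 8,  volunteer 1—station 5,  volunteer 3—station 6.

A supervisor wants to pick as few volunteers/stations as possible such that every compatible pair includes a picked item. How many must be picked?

The 6 edges volunteer 1–station 6, volunteer 2–station 8, volunteer 3–station 2, volunteer 4–station 3, volunteer 5–station 5, volunteer 6–station 7 form a matching, so any vertex cover needs at least 6 vertices (one per matched edge).
Conversely {volunteer 3, station 3, station 5, station 6, station 7, station 8} meets every edge and has exactly 6 vertices, so 6 is optimal.

6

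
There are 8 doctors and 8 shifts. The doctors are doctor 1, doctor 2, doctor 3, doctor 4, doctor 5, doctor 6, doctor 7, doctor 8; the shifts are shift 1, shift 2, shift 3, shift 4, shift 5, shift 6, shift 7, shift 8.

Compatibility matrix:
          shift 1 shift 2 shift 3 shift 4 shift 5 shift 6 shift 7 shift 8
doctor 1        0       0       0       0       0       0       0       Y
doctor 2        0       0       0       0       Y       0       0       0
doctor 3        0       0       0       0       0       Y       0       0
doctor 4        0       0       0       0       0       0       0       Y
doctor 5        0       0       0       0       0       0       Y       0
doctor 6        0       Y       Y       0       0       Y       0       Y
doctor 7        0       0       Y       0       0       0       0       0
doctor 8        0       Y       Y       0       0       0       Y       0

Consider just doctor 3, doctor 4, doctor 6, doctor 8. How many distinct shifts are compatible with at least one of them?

5

The union of neighbours of {doctor 3, doctor 4, doctor 6, doctor 8} is {shift 2, shift 3, shift 6, shift 7, shift 8}, which has 5 elements.
Since |N(S)| = 5 ≥ |S| = 4, Hall's condition holds for this subset.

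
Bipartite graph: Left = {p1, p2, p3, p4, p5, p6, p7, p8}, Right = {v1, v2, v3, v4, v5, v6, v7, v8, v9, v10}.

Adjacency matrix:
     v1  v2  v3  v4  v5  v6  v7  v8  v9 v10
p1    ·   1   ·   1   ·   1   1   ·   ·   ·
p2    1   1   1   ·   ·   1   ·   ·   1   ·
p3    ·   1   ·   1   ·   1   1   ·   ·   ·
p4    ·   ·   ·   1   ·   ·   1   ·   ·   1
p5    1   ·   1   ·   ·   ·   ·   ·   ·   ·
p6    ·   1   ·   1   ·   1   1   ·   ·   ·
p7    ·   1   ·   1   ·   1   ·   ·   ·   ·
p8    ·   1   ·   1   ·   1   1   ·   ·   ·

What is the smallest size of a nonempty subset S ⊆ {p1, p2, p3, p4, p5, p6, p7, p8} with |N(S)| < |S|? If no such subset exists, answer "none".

5

Take S = {p1, p3, p6, p7, p8}. Its neighbourhood is {v2, v4, v6, v7}, so |N(S)| = 4 < |S| = 5.
Every subset of size less than 5 has at least as many neighbours as members, so 5 is the minimum.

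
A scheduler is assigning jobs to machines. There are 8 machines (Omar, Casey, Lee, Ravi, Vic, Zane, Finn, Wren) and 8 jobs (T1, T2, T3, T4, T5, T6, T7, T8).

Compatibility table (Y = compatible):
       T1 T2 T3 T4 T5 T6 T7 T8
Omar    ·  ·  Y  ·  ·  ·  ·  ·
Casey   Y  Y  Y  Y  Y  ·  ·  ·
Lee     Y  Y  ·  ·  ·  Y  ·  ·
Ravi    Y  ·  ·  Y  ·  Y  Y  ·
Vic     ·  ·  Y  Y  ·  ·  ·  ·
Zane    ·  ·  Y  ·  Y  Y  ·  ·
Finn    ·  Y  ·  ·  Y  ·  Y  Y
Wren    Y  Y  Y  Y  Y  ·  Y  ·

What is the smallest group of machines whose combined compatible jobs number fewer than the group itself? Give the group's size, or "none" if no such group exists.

A matching saturating every machine exists, for instance Omar→T3, Casey→T1, Lee→T2, Ravi→T6, Vic→T4, Zane→T5, Finn→T8, Wren→T7.
By Hall's marriage theorem, this means |N(S)| ≥ |S| for every subset S, so no violating subset exists.

none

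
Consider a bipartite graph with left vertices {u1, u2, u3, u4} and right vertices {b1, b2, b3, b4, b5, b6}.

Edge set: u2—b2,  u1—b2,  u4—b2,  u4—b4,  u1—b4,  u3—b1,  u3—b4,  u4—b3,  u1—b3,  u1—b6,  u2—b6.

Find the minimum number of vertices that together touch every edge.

A maximum matching has 4 edges (e.g. u1–b6, u2–b2, u3–b4, u4–b3).
By König's theorem the minimum vertex cover has the same size. One such cover is {u1, u2, u3, u4}.

4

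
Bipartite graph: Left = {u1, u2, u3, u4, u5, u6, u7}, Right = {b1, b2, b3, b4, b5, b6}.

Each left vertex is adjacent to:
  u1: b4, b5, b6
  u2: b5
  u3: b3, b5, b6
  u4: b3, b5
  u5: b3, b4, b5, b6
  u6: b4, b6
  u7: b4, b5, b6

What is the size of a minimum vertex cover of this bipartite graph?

4

{b3, b4, b5, b6} is a vertex cover of size 4: every edge has an endpoint in this set.
No smaller cover exists because u1–b4, u2–b5, u3–b6, u4–b3 is a matching of size 4, and a cover must include an endpoint of each of these disjoint edges (König's theorem).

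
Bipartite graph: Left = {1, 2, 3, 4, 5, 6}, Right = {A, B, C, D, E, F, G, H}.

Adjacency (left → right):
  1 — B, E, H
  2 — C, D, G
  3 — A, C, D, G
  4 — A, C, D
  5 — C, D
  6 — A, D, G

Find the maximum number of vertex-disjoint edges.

One maximum matching: 1–B, 2–G, 3–A, 4–D, 5–C.
The set {2, 3, 4, 5, 6} has only 4 neighbours ({A, C, D, G}), so by Hall's theorem at most 5 of the 6 left vertices can be matched.

5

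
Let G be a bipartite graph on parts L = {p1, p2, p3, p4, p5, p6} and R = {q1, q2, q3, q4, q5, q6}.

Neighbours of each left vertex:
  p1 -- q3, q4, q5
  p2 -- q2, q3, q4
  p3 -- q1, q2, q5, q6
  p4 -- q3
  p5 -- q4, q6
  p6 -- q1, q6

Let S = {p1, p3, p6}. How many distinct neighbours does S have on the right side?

The union of neighbours of {p1, p3, p6} is {q1, q2, q3, q4, q5, q6}, which has 6 elements.
Since |N(S)| = 6 ≥ |S| = 3, Hall's condition holds for this subset.

6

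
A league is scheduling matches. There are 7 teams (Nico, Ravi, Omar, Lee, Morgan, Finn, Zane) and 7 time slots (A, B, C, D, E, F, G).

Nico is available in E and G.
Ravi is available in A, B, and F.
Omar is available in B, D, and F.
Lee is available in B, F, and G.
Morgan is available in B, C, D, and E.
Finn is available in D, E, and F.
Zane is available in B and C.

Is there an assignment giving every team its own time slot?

Yes

For example, pair Nico→G, Ravi→A, Omar→D, Lee→F, Morgan→C, Finn→E, Zane→B.
Every team is matched, so this is a perfect matching.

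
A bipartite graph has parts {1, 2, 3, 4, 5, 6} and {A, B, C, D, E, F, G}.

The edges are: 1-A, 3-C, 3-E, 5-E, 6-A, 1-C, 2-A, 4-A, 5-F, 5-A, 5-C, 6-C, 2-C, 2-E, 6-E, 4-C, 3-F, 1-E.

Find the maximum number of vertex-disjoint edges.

A valid assignment of size 4: 1–A, 2–E, 3–F, 4–C.
The set {1, 2, 3, 4, 5, 6} has only 4 neighbours ({A, C, E, F}), so by Hall's theorem at most 4 of the 6 left vertices can be matched.

4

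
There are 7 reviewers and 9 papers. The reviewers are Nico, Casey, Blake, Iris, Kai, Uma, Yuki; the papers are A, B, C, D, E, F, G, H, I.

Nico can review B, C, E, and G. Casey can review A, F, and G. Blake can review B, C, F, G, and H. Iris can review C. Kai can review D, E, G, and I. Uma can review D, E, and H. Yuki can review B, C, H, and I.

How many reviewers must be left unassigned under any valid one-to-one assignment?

A valid assignment of size 7: Nico→E, Casey→F, Blake→G, Iris→C, Kai→I, Uma→D, Yuki→B.
This saturates every reviewer, so 7 is the maximum.
That matches 7 of the 7, leaving 0 unmatched; no matching can do better.

0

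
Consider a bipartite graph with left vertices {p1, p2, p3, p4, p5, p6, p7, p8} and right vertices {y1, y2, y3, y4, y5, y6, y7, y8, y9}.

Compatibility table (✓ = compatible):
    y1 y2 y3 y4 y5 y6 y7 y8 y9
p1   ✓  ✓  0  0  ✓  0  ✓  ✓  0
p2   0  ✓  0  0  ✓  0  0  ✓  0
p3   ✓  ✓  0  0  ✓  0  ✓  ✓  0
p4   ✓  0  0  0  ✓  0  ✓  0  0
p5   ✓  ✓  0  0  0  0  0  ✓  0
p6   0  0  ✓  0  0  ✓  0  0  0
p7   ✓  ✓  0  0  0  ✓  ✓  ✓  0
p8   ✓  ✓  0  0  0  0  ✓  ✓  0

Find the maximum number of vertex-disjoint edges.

7

A valid assignment of size 7: p1→y2, p2→y8, p3→y5, p4→y7, p5→y1, p6→y3, p7→y6.
The set {p1, p2, p3, p4, p5, p8} has only 5 neighbours ({y1, y2, y5, y7, y8}), so by Hall's theorem at most 7 of the 8 left vertices can be matched.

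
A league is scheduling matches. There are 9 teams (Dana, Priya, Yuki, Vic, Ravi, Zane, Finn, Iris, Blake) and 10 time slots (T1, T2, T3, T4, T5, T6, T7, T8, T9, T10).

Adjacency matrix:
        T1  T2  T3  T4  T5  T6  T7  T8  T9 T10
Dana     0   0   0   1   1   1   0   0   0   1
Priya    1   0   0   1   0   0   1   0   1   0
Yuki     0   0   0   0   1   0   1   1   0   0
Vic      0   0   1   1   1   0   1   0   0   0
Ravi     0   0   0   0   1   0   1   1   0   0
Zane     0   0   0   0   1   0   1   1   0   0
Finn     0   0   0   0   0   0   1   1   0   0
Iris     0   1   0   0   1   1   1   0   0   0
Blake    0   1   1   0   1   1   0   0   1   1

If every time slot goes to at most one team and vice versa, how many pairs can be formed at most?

For example, pair Dana→T6, Priya→T9, Yuki→T5, Vic→T4, Ravi→T7, Zane→T8, Iris→T2, Blake→T10.
The set {Yuki, Ravi, Zane, Finn} has only 3 neighbours ({T5, T7, T8}), so by Hall's theorem at most 8 of the 9 teams can be matched.

8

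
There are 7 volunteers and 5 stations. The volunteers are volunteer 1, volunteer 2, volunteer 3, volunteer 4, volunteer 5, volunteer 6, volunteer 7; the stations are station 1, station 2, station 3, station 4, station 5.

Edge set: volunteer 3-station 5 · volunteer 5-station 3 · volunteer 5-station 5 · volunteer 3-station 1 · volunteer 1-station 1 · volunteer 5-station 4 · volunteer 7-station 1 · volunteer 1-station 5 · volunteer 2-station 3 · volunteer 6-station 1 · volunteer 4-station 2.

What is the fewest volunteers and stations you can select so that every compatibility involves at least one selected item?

5

{volunteer 2, volunteer 4, volunteer 5, station 1, station 5} is a vertex cover of size 5: every edge has an endpoint in this set.
No smaller cover exists because volunteer 1–station 5, volunteer 2–station 3, volunteer 3–station 1, volunteer 4–station 2, volunteer 5–station 4 is a matching of size 5, and a cover must include an endpoint of each of these disjoint edges (König's theorem).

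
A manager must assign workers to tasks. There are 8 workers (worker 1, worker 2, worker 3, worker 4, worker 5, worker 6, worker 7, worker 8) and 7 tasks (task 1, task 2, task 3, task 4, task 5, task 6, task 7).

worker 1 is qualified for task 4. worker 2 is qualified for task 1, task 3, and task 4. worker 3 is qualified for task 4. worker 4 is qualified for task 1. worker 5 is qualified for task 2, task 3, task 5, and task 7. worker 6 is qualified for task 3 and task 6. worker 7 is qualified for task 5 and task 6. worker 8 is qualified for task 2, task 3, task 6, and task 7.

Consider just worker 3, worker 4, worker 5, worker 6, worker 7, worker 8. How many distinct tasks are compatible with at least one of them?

The union of neighbours of {worker 3, worker 4, worker 5, worker 6, worker 7, worker 8} is {task 1, task 2, task 3, task 4, task 5, task 6, task 7}, which has 7 elements.
Since |N(S)| = 7 ≥ |S| = 6, Hall's condition holds for this subset.

7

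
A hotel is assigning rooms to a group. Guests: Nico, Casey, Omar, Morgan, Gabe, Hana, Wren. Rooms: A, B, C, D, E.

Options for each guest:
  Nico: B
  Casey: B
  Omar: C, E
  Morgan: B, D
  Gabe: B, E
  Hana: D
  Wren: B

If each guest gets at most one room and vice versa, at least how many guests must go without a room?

3

One maximum matching: Nico-B, Omar-C, Morgan-D, Gabe-E.
The set {Nico, Casey, Morgan, Hana, Wren} has only 2 neighbours ({B, D}), so by Hall's theorem at most 4 of the 7 guests can be matched.
That matches 4 of the 7, leaving 3 unmatched; no matching can do better.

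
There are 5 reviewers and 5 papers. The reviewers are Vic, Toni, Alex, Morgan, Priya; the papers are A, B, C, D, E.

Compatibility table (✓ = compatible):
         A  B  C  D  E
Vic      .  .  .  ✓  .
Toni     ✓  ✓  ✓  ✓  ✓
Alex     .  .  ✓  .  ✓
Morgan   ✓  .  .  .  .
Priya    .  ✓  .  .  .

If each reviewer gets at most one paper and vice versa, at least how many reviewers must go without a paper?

For example, pair Vic-D, Toni-E, Alex-C, Morgan-A, Priya-B.
This saturates every reviewer, so 5 is the maximum.
That matches 5 of the 5, leaving 0 unmatched; no matching can do better.

0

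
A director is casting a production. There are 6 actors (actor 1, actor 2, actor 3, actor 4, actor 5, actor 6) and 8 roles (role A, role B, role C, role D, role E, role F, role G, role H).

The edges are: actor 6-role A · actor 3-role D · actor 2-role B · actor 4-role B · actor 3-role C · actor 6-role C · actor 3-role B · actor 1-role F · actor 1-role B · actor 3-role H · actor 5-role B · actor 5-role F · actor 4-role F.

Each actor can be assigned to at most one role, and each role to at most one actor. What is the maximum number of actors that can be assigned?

For example, pair actor 1-role F, actor 2-role B, actor 3-role D, actor 6-role A.
The set {actor 1, actor 2, actor 4, actor 5} has only 2 neighbours ({role B, role F}), so by Hall's theorem at most 4 of the 6 actors can be matched.

4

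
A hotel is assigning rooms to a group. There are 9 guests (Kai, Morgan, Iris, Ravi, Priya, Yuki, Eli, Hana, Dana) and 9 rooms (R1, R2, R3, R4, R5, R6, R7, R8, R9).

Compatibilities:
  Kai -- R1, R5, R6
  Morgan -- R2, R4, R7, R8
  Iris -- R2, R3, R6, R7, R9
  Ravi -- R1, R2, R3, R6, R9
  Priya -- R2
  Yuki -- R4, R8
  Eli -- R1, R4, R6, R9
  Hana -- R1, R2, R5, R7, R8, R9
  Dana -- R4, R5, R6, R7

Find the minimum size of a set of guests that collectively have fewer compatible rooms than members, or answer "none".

A matching saturating every guest exists, for instance Kai→R5, Morgan→R4, Iris→R3, Ravi→R6, Priya→R2, Yuki→R8, Eli→R9, Hana→R1, Dana→R7.
By Hall's marriage theorem, this means |N(S)| ≥ |S| for every subset S, so no violating subset exists.

none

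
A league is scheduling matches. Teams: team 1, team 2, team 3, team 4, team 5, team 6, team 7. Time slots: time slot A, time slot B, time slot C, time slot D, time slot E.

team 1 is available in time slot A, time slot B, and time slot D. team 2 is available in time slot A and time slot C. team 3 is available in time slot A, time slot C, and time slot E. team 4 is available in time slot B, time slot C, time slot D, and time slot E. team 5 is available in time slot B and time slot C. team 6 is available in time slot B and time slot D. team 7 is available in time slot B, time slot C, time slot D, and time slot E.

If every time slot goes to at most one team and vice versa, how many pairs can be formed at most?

One maximum matching: team 1→time slot D, team 2→time slot A, team 3→time slot E, team 4→time slot C, team 5→time slot B.
The set {team 1, team 2, team 3, team 4, team 5, team 6, team 7} has only 5 neighbours ({time slot A, time slot B, time slot C, time slot D, time slot E}), so by Hall's theorem at most 5 of the 7 teams can be matched.

5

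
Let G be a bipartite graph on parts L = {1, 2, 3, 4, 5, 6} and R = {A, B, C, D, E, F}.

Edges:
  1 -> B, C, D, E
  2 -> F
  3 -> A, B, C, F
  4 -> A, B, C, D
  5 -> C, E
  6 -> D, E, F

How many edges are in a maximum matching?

6

A valid assignment of size 6: 1–D, 2–F, 3–A, 4–B, 5–C, 6–E.
All 6 left vertices are matched, so no larger matching exists.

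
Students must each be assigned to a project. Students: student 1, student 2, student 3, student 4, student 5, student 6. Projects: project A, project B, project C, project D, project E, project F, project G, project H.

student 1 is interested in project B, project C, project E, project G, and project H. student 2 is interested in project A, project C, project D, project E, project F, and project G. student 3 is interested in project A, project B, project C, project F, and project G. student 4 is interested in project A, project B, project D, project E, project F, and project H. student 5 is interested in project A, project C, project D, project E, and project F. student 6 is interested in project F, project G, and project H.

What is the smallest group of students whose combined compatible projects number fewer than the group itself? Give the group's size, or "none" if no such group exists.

A matching saturating every student exists, for instance student 1→project E, student 2→project A, student 3→project G, student 4→project F, student 5→project C, student 6→project H.
By Hall's marriage theorem, this means |N(S)| ≥ |S| for every subset S, so no violating subset exists.

none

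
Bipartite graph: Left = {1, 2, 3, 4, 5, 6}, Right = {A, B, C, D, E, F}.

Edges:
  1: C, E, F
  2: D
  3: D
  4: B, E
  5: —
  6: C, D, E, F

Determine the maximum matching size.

4

One maximum matching: 1-C, 2-D, 4-B, 6-E.
The set {2, 3, 5} has only 1 neighbour ({D}), so by Hall's theorem at most 4 of the 6 left vertices can be matched.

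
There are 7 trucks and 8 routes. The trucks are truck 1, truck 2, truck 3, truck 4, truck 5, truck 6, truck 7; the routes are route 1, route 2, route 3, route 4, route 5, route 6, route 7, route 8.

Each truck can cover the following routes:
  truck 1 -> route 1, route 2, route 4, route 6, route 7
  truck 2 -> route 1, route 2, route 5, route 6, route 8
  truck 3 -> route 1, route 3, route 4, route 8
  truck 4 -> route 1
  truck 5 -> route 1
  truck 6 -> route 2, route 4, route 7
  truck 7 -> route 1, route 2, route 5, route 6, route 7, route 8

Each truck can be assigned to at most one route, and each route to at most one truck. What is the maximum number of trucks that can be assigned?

A valid assignment of size 6: truck 1→route 4, truck 2→route 8, truck 3→route 3, truck 4→route 1, truck 6→route 7, truck 7→route 2.
The set {truck 4, truck 5} has only 1 neighbour ({route 1}), so by Hall's theorem at most 6 of the 7 trucks can be matched.

6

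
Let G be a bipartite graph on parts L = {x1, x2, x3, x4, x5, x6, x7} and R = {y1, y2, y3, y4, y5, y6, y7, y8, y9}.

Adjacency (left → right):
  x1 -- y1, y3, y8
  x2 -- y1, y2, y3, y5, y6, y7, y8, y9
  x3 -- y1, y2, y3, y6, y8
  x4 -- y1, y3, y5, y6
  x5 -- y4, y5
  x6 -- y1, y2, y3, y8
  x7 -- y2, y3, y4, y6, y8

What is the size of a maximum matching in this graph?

7

One maximum matching: x1→y8, x2→y7, x3→y3, x4→y5, x5→y4, x6→y1, x7→y6.
All 7 left vertices are matched, so no larger matching exists.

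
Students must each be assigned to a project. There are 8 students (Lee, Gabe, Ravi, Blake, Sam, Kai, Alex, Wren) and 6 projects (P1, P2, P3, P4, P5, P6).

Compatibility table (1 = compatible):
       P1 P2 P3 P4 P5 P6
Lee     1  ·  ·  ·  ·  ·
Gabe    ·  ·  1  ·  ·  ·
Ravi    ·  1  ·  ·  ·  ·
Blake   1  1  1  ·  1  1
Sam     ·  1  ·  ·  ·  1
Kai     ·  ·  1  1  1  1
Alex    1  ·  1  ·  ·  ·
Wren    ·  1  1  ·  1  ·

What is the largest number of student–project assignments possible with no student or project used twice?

One maximum matching: Lee→P1, Gabe→P3, Ravi→P2, Blake→P5, Sam→P6, Kai→P4.
The set {Lee, Gabe, Ravi, Blake, Sam, Alex, Wren} has only 5 neighbours ({P1, P2, P3, P5, P6}), so by Hall's theorem at most 6 of the 8 students can be matched.

6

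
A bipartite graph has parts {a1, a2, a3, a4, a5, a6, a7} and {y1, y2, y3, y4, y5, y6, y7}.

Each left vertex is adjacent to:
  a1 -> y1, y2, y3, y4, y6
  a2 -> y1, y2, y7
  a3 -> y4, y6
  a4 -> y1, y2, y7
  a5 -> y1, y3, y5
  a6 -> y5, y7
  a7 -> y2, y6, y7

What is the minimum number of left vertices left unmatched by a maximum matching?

0

A valid assignment of size 7: a1–y6, a2–y2, a3–y4, a4–y1, a5–y3, a6–y5, a7–y7.
All 7 left vertices are matched, so no larger matching exists.
That matches 7 of the 7, leaving 0 unmatched; no matching can do better.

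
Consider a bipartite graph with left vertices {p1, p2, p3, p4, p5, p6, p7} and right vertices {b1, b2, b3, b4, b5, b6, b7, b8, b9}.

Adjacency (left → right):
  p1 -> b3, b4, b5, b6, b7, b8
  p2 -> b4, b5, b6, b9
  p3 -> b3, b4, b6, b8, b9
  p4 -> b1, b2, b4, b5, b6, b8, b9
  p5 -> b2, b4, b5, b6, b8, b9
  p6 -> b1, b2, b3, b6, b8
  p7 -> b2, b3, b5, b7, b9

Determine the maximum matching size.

For example, pair p1-b5, p2-b9, p3-b6, p4-b1, p5-b4, p6-b8, p7-b7.
This saturates every left vertex, so 7 is the maximum.

7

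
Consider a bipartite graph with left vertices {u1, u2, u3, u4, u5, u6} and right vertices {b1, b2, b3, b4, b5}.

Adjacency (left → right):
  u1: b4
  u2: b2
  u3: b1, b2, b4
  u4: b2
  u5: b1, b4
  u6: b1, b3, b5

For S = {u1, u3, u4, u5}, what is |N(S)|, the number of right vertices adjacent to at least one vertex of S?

3

The union of neighbours of {u1, u3, u4, u5} is {b1, b2, b4}, which has 3 elements.
Since |N(S)| = 3 < |S| = 4, Hall's condition fails for this subset.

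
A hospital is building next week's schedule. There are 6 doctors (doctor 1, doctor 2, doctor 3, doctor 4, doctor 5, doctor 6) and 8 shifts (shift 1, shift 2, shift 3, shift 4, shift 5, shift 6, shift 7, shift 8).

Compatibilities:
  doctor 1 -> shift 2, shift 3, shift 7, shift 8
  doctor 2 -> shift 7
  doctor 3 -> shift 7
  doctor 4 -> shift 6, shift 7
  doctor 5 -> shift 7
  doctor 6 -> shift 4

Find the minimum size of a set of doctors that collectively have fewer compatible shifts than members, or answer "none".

Take S = {doctor 2, doctor 3}. Its neighbourhood is {shift 7}, so |N(S)| = 1 < |S| = 2.
No single vertex violates Hall's condition since each has at least one neighbour, so 2 is the minimum.

2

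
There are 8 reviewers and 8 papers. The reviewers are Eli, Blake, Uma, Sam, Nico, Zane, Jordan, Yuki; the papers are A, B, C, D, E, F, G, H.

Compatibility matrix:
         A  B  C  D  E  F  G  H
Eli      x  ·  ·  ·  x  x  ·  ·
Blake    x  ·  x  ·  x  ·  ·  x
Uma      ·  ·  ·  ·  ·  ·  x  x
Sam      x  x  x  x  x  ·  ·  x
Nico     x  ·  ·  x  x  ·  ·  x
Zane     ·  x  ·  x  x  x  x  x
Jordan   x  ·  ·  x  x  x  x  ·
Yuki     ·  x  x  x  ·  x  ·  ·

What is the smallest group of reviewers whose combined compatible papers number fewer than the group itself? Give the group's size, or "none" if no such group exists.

none

A matching saturating every reviewer exists, for instance Eli→F, Blake→C, Uma→H, Sam→A, Nico→D, Zane→E, Jordan→G, Yuki→B.
By Hall's marriage theorem, this means |N(S)| ≥ |S| for every subset S, so no violating subset exists.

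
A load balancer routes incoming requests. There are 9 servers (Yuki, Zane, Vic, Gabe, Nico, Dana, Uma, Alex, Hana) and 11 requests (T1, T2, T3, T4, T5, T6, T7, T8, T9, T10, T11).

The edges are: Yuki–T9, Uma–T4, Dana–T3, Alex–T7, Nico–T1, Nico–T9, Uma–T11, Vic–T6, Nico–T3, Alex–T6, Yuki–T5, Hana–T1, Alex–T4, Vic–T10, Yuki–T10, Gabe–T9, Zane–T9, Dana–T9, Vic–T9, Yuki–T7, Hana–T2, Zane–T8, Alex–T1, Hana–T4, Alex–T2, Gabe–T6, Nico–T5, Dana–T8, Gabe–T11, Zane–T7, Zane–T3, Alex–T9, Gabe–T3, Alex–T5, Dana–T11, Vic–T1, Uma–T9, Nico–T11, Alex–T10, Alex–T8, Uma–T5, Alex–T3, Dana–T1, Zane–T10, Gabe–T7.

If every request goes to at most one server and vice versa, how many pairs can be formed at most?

9

A valid assignment of size 9: Yuki→T9, Zane→T8, Vic→T6, Gabe→T7, Nico→T5, Dana→T3, Uma→T11, Alex→T10, Hana→T2.
This saturates every server, so 9 is the maximum.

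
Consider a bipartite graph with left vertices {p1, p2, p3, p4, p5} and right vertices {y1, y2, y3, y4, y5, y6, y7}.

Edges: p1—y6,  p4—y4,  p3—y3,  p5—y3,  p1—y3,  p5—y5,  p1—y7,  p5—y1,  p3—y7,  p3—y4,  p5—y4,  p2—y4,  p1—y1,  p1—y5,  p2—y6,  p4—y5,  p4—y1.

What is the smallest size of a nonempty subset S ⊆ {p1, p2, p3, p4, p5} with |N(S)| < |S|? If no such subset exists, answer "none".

A matching saturating every left vertex exists, for instance p1→y7, p2→y6, p3→y4, p4→y1, p5→y3.
By Hall's marriage theorem, this means |N(S)| ≥ |S| for every subset S, so no violating subset exists.

none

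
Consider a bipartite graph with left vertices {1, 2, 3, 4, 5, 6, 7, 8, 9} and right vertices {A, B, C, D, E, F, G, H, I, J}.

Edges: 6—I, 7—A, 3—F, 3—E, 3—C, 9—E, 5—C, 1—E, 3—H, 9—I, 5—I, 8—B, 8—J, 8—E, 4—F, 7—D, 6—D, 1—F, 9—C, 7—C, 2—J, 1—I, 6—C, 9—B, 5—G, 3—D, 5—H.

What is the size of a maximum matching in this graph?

For example, pair 1-I, 2-J, 3-H, 4-F, 5-G, 6-D, 7-C, 8-E, 9-B.
All 9 left vertices are matched, so no larger matching exists.

9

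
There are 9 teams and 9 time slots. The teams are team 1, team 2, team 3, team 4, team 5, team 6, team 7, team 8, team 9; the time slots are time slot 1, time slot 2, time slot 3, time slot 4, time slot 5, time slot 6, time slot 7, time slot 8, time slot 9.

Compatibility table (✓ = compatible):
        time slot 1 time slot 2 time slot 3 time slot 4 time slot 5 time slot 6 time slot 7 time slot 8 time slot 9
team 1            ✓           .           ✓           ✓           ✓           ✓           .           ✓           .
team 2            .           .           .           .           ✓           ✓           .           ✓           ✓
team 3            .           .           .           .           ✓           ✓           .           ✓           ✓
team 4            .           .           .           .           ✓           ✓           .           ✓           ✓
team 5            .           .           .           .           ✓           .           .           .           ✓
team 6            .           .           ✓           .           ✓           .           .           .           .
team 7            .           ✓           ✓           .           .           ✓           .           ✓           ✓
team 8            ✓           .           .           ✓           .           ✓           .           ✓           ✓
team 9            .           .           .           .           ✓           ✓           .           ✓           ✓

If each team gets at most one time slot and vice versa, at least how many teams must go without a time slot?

1

For example, pair team 1–time slot 1, team 2–time slot 6, team 3–time slot 8, team 4–time slot 5, team 5–time slot 9, team 6–time slot 3, team 7–time slot 2, team 8–time slot 4.
The set {team 2, team 3, team 4, team 5, team 9} has only 4 neighbours ({time slot 5, time slot 6, time slot 8, time slot 9}), so by Hall's theorem at most 8 of the 9 teams can be matched.
That matches 8 of the 9, leaving 1 unmatched; no matching can do better.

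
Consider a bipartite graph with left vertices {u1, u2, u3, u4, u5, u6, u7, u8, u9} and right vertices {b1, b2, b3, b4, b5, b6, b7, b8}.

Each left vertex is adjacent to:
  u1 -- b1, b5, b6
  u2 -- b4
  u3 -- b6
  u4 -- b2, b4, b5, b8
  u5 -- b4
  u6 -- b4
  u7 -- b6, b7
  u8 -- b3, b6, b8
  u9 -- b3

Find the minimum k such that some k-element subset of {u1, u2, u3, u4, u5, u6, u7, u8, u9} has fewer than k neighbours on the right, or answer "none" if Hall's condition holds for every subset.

Take S = {u2, u5}. Its neighbourhood is {b4}, so |N(S)| = 1 < |S| = 2.
No single vertex violates Hall's condition since each has at least one neighbour, so 2 is the minimum.

2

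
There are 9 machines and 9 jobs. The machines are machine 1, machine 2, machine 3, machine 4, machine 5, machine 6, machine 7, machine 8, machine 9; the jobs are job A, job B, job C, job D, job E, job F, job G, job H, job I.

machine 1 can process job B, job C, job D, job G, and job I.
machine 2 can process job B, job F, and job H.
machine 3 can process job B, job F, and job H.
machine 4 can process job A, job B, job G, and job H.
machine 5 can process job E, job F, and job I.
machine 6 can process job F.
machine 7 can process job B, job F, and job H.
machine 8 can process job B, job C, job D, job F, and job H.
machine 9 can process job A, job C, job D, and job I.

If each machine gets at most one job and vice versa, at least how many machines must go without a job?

1

One maximum matching: machine 1-job D, machine 2-job H, machine 3-job B, machine 4-job G, machine 5-job I, machine 6-job F, machine 8-job C, machine 9-job A.
The set {machine 2, machine 3, machine 6, machine 7} has only 3 neighbours ({job B, job F, job H}), so by Hall's theorem at most 8 of the 9 machines can be matched.
That matches 8 of the 9, leaving 1 unmatched; no matching can do better.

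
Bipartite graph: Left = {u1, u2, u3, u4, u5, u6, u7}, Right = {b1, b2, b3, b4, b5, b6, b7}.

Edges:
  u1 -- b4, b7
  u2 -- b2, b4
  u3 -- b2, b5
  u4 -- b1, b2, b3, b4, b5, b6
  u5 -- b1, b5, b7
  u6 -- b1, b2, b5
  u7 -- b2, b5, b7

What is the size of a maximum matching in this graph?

A valid assignment of size 6: u1→b7, u2→b4, u3→b2, u4→b6, u5→b1, u6→b5.
The set {u1, u2, u3, u5, u6, u7} has only 5 neighbours ({b1, b2, b4, b5, b7}), so by Hall's theorem at most 6 of the 7 left vertices can be matched.

6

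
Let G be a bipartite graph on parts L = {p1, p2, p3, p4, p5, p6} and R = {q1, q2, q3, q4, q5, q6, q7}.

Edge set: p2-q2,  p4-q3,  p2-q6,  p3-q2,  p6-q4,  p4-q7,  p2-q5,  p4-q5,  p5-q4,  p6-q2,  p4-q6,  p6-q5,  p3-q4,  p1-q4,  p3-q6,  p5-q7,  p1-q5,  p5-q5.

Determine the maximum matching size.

One maximum matching: p1-q4, p2-q5, p3-q6, p4-q3, p5-q7, p6-q2.
This saturates every left vertex, so 6 is the maximum.

6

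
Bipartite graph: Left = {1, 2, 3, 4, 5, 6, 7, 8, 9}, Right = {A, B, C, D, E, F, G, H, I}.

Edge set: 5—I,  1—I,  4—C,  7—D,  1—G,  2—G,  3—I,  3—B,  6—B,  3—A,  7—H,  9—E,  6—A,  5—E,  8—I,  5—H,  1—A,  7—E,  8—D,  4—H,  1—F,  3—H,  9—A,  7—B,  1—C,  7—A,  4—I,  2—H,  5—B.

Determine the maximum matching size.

For example, pair 1-F, 2-G, 3-I, 4-C, 5-B, 6-A, 7-H, 8-D, 9-E.
This saturates every left vertex, so 9 is the maximum.

9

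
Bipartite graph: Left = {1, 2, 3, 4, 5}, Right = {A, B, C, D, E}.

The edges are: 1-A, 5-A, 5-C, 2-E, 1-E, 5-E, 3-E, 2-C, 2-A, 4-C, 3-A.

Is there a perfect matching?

No

The set {1, 2, 3, 4, 5} has only 3 neighbours ({A, C, E}), so by Hall's theorem at most 3 of the 5 left vertices can be matched.
Hence no matching covers every left vertex.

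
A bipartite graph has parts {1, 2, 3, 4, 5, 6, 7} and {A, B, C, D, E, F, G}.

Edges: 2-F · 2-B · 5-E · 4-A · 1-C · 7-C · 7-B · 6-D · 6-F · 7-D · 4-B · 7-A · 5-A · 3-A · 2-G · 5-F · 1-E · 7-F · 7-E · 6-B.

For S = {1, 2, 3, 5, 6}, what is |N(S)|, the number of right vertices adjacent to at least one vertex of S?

The union of neighbours of {1, 2, 3, 5, 6} is {A, B, C, D, E, F, G}, which has 7 elements.
Since |N(S)| = 7 ≥ |S| = 5, Hall's condition holds for this subset.

7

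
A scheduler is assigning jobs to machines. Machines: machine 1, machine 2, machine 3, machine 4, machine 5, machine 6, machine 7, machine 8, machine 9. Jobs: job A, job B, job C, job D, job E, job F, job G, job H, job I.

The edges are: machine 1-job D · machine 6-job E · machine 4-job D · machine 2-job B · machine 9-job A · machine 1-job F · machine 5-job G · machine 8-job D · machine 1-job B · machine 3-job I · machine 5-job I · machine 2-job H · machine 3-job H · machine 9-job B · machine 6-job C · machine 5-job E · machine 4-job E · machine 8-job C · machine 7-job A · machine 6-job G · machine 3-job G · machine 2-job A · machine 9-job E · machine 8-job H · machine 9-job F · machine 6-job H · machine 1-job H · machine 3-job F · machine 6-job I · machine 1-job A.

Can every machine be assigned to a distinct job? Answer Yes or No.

A valid assignment of size 9: machine 1→job D, machine 2→job B, machine 3→job G, machine 4→job E, machine 5→job I, machine 6→job H, machine 7→job A, machine 8→job C, machine 9→job F.
Every machine is matched, so this is a perfect matching.

Yes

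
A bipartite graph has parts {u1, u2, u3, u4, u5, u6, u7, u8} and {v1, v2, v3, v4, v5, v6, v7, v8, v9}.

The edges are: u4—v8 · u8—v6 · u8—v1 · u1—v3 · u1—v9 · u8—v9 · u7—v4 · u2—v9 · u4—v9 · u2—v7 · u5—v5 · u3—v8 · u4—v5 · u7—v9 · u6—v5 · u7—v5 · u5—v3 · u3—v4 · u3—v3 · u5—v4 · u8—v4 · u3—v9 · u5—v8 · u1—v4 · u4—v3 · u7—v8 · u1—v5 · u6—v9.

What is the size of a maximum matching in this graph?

One maximum matching: u1–v3, u2–v7, u3–v4, u4–v8, u5–v5, u6–v9, u8–v6.
The set {u1, u3, u4, u5, u6, u7} has only 5 neighbours ({v3, v4, v5, v8, v9}), so by Hall's theorem at most 7 of the 8 left vertices can be matched.

7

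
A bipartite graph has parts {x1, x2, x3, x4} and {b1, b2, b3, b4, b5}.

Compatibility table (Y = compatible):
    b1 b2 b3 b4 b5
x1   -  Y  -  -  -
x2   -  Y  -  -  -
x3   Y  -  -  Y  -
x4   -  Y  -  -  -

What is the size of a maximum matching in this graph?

One maximum matching: x1→b2, x3→b4.
The set {x1, x2, x4} has only 1 neighbour ({b2}), so by Hall's theorem at most 2 of the 4 left vertices can be matched.

2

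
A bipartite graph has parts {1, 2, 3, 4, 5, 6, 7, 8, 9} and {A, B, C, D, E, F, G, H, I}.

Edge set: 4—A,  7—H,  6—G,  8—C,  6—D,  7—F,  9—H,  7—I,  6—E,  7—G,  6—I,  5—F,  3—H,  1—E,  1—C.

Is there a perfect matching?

No

The set {2, 3, 9} has only 1 neighbour ({H}), so by Hall's theorem at most 7 of the 9 left vertices can be matched.
Hence no matching covers every left vertex.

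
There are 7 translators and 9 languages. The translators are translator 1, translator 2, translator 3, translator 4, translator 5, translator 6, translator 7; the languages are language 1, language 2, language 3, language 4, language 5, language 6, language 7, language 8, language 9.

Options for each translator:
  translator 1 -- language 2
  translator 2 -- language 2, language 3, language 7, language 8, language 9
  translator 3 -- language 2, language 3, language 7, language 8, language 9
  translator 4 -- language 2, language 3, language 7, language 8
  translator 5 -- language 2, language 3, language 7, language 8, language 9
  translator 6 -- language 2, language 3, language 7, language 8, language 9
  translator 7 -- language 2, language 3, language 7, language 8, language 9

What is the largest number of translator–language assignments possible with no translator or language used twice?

One maximum matching: translator 1→language 2, translator 2→language 7, translator 3→language 9, translator 4→language 3, translator 5→language 8.
The set {translator 1, translator 2, translator 3, translator 4, translator 5, translator 6, translator 7} has only 5 neighbours ({language 2, language 3, language 7, language 8, language 9}), so by Hall's theorem at most 5 of the 7 translators can be matched.

5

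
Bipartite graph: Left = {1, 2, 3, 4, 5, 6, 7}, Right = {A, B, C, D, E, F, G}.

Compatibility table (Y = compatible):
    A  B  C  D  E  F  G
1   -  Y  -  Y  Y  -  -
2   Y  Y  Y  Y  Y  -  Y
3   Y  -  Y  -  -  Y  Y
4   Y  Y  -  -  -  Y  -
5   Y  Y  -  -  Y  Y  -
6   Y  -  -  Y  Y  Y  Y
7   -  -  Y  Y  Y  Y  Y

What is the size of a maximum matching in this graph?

For example, pair 1-D, 2-E, 3-C, 4-F, 5-B, 6-A, 7-G.
This saturates every left vertex, so 7 is the maximum.

7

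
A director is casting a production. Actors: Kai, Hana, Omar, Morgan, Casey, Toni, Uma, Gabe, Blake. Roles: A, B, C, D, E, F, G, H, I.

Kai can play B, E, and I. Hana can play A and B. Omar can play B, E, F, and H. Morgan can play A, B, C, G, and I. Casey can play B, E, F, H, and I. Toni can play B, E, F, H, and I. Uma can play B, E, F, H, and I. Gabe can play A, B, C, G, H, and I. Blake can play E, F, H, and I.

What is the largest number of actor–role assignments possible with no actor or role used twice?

A valid assignment of size 8: Kai→I, Hana→A, Omar→F, Morgan→C, Casey→B, Toni→H, Uma→E, Gabe→G.
The set {Kai, Omar, Casey, Toni, Uma, Blake} has only 5 neighbours ({B, E, F, H, I}), so by Hall's theorem at most 8 of the 9 actors can be matched.

8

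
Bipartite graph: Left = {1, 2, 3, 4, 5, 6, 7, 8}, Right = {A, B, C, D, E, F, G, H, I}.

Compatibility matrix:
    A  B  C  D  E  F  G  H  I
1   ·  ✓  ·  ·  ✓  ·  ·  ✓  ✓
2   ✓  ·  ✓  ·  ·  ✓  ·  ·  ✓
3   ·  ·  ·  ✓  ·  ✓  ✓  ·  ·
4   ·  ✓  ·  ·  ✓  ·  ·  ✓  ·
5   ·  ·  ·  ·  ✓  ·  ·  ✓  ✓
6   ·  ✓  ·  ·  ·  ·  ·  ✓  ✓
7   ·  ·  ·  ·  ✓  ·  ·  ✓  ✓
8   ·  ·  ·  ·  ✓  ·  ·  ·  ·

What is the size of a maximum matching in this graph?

6

One maximum matching: 1–E, 2–F, 3–D, 4–H, 5–I, 6–B.
The set {1, 4, 5, 6, 7, 8} has only 4 neighbours ({B, E, H, I}), so by Hall's theorem at most 6 of the 8 left vertices can be matched.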